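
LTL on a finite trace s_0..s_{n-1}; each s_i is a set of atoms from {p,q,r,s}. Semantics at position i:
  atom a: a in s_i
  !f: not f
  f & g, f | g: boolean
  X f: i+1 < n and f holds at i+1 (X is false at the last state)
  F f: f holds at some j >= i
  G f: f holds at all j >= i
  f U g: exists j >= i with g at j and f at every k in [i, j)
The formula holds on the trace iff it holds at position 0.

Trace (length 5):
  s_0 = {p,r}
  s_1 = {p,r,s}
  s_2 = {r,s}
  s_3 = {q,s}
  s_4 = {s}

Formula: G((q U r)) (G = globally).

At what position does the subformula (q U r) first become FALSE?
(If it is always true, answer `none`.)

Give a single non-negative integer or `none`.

Answer: 3

Derivation:
s_0={p,r}: (q U r)=True q=False r=True
s_1={p,r,s}: (q U r)=True q=False r=True
s_2={r,s}: (q U r)=True q=False r=True
s_3={q,s}: (q U r)=False q=True r=False
s_4={s}: (q U r)=False q=False r=False
G((q U r)) holds globally = False
First violation at position 3.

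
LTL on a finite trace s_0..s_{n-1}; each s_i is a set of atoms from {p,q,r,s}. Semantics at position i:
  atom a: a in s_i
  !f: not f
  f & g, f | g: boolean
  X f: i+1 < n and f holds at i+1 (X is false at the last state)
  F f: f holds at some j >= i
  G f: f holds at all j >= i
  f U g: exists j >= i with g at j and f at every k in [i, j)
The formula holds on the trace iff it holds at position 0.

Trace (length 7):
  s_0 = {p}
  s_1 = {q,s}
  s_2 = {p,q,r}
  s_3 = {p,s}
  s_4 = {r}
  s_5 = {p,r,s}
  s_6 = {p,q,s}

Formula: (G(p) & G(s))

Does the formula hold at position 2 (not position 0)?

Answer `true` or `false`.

Answer: false

Derivation:
s_0={p}: (G(p) & G(s))=False G(p)=False p=True G(s)=False s=False
s_1={q,s}: (G(p) & G(s))=False G(p)=False p=False G(s)=False s=True
s_2={p,q,r}: (G(p) & G(s))=False G(p)=False p=True G(s)=False s=False
s_3={p,s}: (G(p) & G(s))=False G(p)=False p=True G(s)=False s=True
s_4={r}: (G(p) & G(s))=False G(p)=False p=False G(s)=False s=False
s_5={p,r,s}: (G(p) & G(s))=True G(p)=True p=True G(s)=True s=True
s_6={p,q,s}: (G(p) & G(s))=True G(p)=True p=True G(s)=True s=True
Evaluating at position 2: result = False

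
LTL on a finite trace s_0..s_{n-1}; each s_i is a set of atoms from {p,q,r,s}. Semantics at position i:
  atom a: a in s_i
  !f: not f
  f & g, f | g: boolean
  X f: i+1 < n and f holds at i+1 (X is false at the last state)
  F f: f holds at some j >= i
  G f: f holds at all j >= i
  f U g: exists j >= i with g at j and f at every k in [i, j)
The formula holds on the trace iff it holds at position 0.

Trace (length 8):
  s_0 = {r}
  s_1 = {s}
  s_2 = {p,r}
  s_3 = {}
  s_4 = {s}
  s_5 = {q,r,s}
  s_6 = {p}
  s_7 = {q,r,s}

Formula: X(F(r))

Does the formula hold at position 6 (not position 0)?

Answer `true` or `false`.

Answer: true

Derivation:
s_0={r}: X(F(r))=True F(r)=True r=True
s_1={s}: X(F(r))=True F(r)=True r=False
s_2={p,r}: X(F(r))=True F(r)=True r=True
s_3={}: X(F(r))=True F(r)=True r=False
s_4={s}: X(F(r))=True F(r)=True r=False
s_5={q,r,s}: X(F(r))=True F(r)=True r=True
s_6={p}: X(F(r))=True F(r)=True r=False
s_7={q,r,s}: X(F(r))=False F(r)=True r=True
Evaluating at position 6: result = True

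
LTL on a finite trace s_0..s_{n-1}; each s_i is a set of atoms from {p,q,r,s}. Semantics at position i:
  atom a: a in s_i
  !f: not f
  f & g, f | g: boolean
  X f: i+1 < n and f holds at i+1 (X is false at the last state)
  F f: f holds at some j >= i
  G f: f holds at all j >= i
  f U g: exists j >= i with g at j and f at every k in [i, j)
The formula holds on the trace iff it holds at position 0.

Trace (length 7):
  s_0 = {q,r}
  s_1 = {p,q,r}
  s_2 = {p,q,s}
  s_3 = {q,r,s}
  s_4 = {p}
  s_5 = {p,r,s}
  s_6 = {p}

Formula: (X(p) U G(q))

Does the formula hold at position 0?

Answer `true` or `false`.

s_0={q,r}: (X(p) U G(q))=False X(p)=True p=False G(q)=False q=True
s_1={p,q,r}: (X(p) U G(q))=False X(p)=True p=True G(q)=False q=True
s_2={p,q,s}: (X(p) U G(q))=False X(p)=False p=True G(q)=False q=True
s_3={q,r,s}: (X(p) U G(q))=False X(p)=True p=False G(q)=False q=True
s_4={p}: (X(p) U G(q))=False X(p)=True p=True G(q)=False q=False
s_5={p,r,s}: (X(p) U G(q))=False X(p)=True p=True G(q)=False q=False
s_6={p}: (X(p) U G(q))=False X(p)=False p=True G(q)=False q=False

Answer: false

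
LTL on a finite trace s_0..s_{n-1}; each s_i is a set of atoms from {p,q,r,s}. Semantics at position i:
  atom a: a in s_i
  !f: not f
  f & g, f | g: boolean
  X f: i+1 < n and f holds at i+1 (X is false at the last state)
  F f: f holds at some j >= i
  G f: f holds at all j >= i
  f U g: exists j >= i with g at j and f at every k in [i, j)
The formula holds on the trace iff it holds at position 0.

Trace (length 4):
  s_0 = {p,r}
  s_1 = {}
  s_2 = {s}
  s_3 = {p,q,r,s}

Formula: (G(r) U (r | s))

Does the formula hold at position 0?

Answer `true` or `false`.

s_0={p,r}: (G(r) U (r | s))=True G(r)=False r=True (r | s)=True s=False
s_1={}: (G(r) U (r | s))=False G(r)=False r=False (r | s)=False s=False
s_2={s}: (G(r) U (r | s))=True G(r)=False r=False (r | s)=True s=True
s_3={p,q,r,s}: (G(r) U (r | s))=True G(r)=True r=True (r | s)=True s=True

Answer: true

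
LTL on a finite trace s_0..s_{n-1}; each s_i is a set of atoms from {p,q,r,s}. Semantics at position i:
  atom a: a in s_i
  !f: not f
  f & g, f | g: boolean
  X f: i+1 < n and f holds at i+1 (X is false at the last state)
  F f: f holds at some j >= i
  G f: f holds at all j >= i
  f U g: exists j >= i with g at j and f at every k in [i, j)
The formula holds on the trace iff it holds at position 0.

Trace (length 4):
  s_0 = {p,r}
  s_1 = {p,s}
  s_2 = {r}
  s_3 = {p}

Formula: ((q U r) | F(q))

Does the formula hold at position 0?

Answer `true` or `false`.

s_0={p,r}: ((q U r) | F(q))=True (q U r)=True q=False r=True F(q)=False
s_1={p,s}: ((q U r) | F(q))=False (q U r)=False q=False r=False F(q)=False
s_2={r}: ((q U r) | F(q))=True (q U r)=True q=False r=True F(q)=False
s_3={p}: ((q U r) | F(q))=False (q U r)=False q=False r=False F(q)=False

Answer: true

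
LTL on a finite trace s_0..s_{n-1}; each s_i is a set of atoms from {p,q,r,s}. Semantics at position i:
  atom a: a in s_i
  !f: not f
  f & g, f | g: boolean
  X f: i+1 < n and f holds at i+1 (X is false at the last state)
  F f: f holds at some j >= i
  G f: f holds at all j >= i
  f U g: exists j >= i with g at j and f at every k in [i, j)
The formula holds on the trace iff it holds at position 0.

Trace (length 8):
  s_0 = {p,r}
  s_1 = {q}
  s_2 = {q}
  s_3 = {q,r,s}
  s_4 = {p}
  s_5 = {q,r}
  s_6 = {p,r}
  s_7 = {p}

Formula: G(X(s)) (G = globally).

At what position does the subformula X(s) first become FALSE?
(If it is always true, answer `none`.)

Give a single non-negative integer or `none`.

Answer: 0

Derivation:
s_0={p,r}: X(s)=False s=False
s_1={q}: X(s)=False s=False
s_2={q}: X(s)=True s=False
s_3={q,r,s}: X(s)=False s=True
s_4={p}: X(s)=False s=False
s_5={q,r}: X(s)=False s=False
s_6={p,r}: X(s)=False s=False
s_7={p}: X(s)=False s=False
G(X(s)) holds globally = False
First violation at position 0.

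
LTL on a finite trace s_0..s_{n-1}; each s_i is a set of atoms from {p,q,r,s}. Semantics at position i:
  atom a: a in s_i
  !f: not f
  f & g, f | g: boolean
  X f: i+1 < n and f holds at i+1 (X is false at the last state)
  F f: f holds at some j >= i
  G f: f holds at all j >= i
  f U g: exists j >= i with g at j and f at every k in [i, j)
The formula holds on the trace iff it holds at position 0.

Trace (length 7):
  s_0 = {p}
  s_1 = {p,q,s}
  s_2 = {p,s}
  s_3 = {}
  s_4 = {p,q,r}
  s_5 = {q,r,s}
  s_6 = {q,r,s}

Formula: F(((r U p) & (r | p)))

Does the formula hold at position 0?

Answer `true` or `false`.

Answer: true

Derivation:
s_0={p}: F(((r U p) & (r | p)))=True ((r U p) & (r | p))=True (r U p)=True r=False p=True (r | p)=True
s_1={p,q,s}: F(((r U p) & (r | p)))=True ((r U p) & (r | p))=True (r U p)=True r=False p=True (r | p)=True
s_2={p,s}: F(((r U p) & (r | p)))=True ((r U p) & (r | p))=True (r U p)=True r=False p=True (r | p)=True
s_3={}: F(((r U p) & (r | p)))=True ((r U p) & (r | p))=False (r U p)=False r=False p=False (r | p)=False
s_4={p,q,r}: F(((r U p) & (r | p)))=True ((r U p) & (r | p))=True (r U p)=True r=True p=True (r | p)=True
s_5={q,r,s}: F(((r U p) & (r | p)))=False ((r U p) & (r | p))=False (r U p)=False r=True p=False (r | p)=True
s_6={q,r,s}: F(((r U p) & (r | p)))=False ((r U p) & (r | p))=False (r U p)=False r=True p=False (r | p)=True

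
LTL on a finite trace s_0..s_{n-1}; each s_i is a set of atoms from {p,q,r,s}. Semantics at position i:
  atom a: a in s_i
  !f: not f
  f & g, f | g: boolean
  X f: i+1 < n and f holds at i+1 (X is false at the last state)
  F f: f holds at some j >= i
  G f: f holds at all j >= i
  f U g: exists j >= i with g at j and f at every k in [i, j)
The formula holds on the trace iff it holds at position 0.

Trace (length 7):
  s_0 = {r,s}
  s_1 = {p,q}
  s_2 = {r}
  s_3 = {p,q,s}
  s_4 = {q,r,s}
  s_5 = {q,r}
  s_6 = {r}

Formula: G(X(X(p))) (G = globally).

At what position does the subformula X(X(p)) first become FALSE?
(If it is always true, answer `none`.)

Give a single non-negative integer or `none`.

s_0={r,s}: X(X(p))=False X(p)=True p=False
s_1={p,q}: X(X(p))=True X(p)=False p=True
s_2={r}: X(X(p))=False X(p)=True p=False
s_3={p,q,s}: X(X(p))=False X(p)=False p=True
s_4={q,r,s}: X(X(p))=False X(p)=False p=False
s_5={q,r}: X(X(p))=False X(p)=False p=False
s_6={r}: X(X(p))=False X(p)=False p=False
G(X(X(p))) holds globally = False
First violation at position 0.

Answer: 0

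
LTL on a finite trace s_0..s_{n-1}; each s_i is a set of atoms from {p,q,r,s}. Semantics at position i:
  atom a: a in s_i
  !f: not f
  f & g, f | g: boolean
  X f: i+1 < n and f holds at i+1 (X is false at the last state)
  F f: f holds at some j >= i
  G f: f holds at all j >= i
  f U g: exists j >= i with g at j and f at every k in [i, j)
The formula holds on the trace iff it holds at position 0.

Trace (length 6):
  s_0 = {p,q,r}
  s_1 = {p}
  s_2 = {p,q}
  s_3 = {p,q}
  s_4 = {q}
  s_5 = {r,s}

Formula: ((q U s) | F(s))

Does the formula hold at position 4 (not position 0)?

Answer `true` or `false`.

Answer: true

Derivation:
s_0={p,q,r}: ((q U s) | F(s))=True (q U s)=False q=True s=False F(s)=True
s_1={p}: ((q U s) | F(s))=True (q U s)=False q=False s=False F(s)=True
s_2={p,q}: ((q U s) | F(s))=True (q U s)=True q=True s=False F(s)=True
s_3={p,q}: ((q U s) | F(s))=True (q U s)=True q=True s=False F(s)=True
s_4={q}: ((q U s) | F(s))=True (q U s)=True q=True s=False F(s)=True
s_5={r,s}: ((q U s) | F(s))=True (q U s)=True q=False s=True F(s)=True
Evaluating at position 4: result = True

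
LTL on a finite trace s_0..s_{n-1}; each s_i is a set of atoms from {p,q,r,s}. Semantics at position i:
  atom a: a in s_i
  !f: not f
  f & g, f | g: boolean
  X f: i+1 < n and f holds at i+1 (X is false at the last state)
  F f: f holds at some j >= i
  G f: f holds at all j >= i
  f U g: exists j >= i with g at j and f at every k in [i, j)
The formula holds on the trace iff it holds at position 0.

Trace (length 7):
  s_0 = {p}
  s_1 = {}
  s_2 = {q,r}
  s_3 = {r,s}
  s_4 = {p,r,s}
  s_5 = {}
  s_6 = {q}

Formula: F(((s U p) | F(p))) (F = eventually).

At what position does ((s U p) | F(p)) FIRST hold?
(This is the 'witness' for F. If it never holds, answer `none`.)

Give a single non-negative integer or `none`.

Answer: 0

Derivation:
s_0={p}: ((s U p) | F(p))=True (s U p)=True s=False p=True F(p)=True
s_1={}: ((s U p) | F(p))=True (s U p)=False s=False p=False F(p)=True
s_2={q,r}: ((s U p) | F(p))=True (s U p)=False s=False p=False F(p)=True
s_3={r,s}: ((s U p) | F(p))=True (s U p)=True s=True p=False F(p)=True
s_4={p,r,s}: ((s U p) | F(p))=True (s U p)=True s=True p=True F(p)=True
s_5={}: ((s U p) | F(p))=False (s U p)=False s=False p=False F(p)=False
s_6={q}: ((s U p) | F(p))=False (s U p)=False s=False p=False F(p)=False
F(((s U p) | F(p))) holds; first witness at position 0.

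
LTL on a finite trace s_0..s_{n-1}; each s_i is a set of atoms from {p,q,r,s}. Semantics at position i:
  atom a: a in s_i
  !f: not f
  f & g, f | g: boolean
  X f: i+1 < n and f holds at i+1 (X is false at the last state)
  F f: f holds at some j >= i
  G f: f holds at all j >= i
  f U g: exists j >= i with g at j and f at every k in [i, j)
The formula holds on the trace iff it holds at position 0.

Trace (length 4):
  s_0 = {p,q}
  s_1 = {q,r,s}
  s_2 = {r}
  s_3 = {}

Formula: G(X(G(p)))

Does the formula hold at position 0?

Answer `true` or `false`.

s_0={p,q}: G(X(G(p)))=False X(G(p))=False G(p)=False p=True
s_1={q,r,s}: G(X(G(p)))=False X(G(p))=False G(p)=False p=False
s_2={r}: G(X(G(p)))=False X(G(p))=False G(p)=False p=False
s_3={}: G(X(G(p)))=False X(G(p))=False G(p)=False p=False

Answer: false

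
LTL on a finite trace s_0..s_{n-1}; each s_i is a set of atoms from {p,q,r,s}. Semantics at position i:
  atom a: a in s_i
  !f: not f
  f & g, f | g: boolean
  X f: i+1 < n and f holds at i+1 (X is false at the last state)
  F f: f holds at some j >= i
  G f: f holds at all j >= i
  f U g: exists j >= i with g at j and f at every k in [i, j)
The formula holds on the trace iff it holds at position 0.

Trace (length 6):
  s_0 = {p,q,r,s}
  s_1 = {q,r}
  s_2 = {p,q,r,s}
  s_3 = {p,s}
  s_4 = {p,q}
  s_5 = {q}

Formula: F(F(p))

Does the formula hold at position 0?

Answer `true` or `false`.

s_0={p,q,r,s}: F(F(p))=True F(p)=True p=True
s_1={q,r}: F(F(p))=True F(p)=True p=False
s_2={p,q,r,s}: F(F(p))=True F(p)=True p=True
s_3={p,s}: F(F(p))=True F(p)=True p=True
s_4={p,q}: F(F(p))=True F(p)=True p=True
s_5={q}: F(F(p))=False F(p)=False p=False

Answer: true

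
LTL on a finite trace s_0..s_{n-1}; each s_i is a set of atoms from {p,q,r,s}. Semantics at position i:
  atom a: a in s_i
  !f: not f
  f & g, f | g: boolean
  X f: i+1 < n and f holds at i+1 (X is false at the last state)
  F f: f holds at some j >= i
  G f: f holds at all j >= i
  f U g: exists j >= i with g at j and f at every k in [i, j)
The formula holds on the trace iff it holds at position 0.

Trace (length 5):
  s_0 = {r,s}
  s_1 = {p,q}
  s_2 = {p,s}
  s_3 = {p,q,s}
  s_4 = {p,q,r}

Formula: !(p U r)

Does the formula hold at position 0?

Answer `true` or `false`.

Answer: false

Derivation:
s_0={r,s}: !(p U r)=False (p U r)=True p=False r=True
s_1={p,q}: !(p U r)=False (p U r)=True p=True r=False
s_2={p,s}: !(p U r)=False (p U r)=True p=True r=False
s_3={p,q,s}: !(p U r)=False (p U r)=True p=True r=False
s_4={p,q,r}: !(p U r)=False (p U r)=True p=True r=True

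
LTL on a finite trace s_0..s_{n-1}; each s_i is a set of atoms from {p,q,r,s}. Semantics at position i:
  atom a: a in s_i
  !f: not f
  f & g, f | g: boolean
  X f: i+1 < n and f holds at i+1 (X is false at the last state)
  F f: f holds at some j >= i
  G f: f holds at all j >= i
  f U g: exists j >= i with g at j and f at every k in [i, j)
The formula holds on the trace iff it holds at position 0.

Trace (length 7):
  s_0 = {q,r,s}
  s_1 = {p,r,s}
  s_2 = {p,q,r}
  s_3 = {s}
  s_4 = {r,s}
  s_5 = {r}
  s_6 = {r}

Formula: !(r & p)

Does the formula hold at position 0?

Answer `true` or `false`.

s_0={q,r,s}: !(r & p)=True (r & p)=False r=True p=False
s_1={p,r,s}: !(r & p)=False (r & p)=True r=True p=True
s_2={p,q,r}: !(r & p)=False (r & p)=True r=True p=True
s_3={s}: !(r & p)=True (r & p)=False r=False p=False
s_4={r,s}: !(r & p)=True (r & p)=False r=True p=False
s_5={r}: !(r & p)=True (r & p)=False r=True p=False
s_6={r}: !(r & p)=True (r & p)=False r=True p=False

Answer: true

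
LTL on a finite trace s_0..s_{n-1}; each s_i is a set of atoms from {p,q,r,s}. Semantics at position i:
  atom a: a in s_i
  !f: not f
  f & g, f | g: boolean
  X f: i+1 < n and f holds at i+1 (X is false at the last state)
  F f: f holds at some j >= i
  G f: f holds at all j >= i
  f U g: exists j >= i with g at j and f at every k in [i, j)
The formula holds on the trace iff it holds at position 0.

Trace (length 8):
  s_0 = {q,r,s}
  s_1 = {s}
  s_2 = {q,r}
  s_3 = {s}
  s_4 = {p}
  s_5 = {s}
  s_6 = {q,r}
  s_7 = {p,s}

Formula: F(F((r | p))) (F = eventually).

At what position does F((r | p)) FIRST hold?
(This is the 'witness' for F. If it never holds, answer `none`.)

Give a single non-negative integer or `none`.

Answer: 0

Derivation:
s_0={q,r,s}: F((r | p))=True (r | p)=True r=True p=False
s_1={s}: F((r | p))=True (r | p)=False r=False p=False
s_2={q,r}: F((r | p))=True (r | p)=True r=True p=False
s_3={s}: F((r | p))=True (r | p)=False r=False p=False
s_4={p}: F((r | p))=True (r | p)=True r=False p=True
s_5={s}: F((r | p))=True (r | p)=False r=False p=False
s_6={q,r}: F((r | p))=True (r | p)=True r=True p=False
s_7={p,s}: F((r | p))=True (r | p)=True r=False p=True
F(F((r | p))) holds; first witness at position 0.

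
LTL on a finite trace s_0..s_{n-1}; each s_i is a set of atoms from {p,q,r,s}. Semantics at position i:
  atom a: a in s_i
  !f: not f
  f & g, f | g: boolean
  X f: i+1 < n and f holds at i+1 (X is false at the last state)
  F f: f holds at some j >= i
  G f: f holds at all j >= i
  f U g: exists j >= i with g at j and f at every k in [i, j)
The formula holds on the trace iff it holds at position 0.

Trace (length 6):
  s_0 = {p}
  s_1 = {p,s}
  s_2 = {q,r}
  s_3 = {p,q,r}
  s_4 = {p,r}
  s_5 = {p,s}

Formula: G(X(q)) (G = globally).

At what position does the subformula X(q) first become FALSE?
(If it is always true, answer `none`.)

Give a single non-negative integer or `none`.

s_0={p}: X(q)=False q=False
s_1={p,s}: X(q)=True q=False
s_2={q,r}: X(q)=True q=True
s_3={p,q,r}: X(q)=False q=True
s_4={p,r}: X(q)=False q=False
s_5={p,s}: X(q)=False q=False
G(X(q)) holds globally = False
First violation at position 0.

Answer: 0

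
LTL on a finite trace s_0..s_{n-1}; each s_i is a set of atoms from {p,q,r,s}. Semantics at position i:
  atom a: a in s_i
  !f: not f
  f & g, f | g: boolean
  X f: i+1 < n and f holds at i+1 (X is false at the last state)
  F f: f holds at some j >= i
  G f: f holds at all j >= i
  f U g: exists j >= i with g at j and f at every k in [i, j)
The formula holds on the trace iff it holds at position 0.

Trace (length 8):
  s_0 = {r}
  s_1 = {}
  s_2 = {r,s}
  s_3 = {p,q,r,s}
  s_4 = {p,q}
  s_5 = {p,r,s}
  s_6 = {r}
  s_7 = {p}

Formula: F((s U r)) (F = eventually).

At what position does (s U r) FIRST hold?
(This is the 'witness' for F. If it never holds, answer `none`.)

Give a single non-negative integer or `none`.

s_0={r}: (s U r)=True s=False r=True
s_1={}: (s U r)=False s=False r=False
s_2={r,s}: (s U r)=True s=True r=True
s_3={p,q,r,s}: (s U r)=True s=True r=True
s_4={p,q}: (s U r)=False s=False r=False
s_5={p,r,s}: (s U r)=True s=True r=True
s_6={r}: (s U r)=True s=False r=True
s_7={p}: (s U r)=False s=False r=False
F((s U r)) holds; first witness at position 0.

Answer: 0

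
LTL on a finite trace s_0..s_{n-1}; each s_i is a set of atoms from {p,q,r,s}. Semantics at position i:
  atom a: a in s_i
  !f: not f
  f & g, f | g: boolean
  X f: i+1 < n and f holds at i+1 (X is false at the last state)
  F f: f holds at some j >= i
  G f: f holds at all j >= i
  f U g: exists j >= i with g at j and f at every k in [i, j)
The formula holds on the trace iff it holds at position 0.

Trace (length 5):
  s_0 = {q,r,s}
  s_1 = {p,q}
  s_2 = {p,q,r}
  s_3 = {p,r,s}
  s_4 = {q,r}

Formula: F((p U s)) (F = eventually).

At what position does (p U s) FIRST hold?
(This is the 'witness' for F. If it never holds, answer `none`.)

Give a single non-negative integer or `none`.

Answer: 0

Derivation:
s_0={q,r,s}: (p U s)=True p=False s=True
s_1={p,q}: (p U s)=True p=True s=False
s_2={p,q,r}: (p U s)=True p=True s=False
s_3={p,r,s}: (p U s)=True p=True s=True
s_4={q,r}: (p U s)=False p=False s=False
F((p U s)) holds; first witness at position 0.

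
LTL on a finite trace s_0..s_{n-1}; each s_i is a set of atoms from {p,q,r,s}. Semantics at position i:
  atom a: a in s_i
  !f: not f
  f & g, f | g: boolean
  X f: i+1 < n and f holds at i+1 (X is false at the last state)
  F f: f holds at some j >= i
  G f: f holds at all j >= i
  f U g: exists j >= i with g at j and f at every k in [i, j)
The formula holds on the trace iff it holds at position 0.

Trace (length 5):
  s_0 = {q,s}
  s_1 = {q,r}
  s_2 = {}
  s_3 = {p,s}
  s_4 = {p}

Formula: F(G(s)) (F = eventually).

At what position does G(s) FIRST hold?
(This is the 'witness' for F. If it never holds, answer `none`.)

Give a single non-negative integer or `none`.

Answer: none

Derivation:
s_0={q,s}: G(s)=False s=True
s_1={q,r}: G(s)=False s=False
s_2={}: G(s)=False s=False
s_3={p,s}: G(s)=False s=True
s_4={p}: G(s)=False s=False
F(G(s)) does not hold (no witness exists).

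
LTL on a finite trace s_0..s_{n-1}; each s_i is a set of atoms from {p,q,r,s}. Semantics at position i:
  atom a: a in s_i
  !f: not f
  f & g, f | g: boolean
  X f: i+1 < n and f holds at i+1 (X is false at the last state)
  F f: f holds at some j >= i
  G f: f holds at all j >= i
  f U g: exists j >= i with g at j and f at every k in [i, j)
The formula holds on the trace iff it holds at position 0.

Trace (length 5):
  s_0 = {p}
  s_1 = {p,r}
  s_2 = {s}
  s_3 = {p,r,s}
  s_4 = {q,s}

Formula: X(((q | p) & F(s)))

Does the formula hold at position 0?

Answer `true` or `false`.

s_0={p}: X(((q | p) & F(s)))=True ((q | p) & F(s))=True (q | p)=True q=False p=True F(s)=True s=False
s_1={p,r}: X(((q | p) & F(s)))=False ((q | p) & F(s))=True (q | p)=True q=False p=True F(s)=True s=False
s_2={s}: X(((q | p) & F(s)))=True ((q | p) & F(s))=False (q | p)=False q=False p=False F(s)=True s=True
s_3={p,r,s}: X(((q | p) & F(s)))=True ((q | p) & F(s))=True (q | p)=True q=False p=True F(s)=True s=True
s_4={q,s}: X(((q | p) & F(s)))=False ((q | p) & F(s))=True (q | p)=True q=True p=False F(s)=True s=True

Answer: true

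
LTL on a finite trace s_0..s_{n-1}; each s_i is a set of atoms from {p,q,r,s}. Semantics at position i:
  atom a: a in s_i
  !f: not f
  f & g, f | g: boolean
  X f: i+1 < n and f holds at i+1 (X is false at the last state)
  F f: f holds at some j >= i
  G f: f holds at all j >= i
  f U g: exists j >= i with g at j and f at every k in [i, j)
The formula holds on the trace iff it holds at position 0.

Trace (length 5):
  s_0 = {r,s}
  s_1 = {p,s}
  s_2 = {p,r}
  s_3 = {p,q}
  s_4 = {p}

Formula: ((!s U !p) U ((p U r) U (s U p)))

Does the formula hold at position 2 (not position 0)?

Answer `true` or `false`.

Answer: true

Derivation:
s_0={r,s}: ((!s U !p) U ((p U r) U (s U p)))=True (!s U !p)=True !s=False s=True !p=True p=False ((p U r) U (s U p))=True (p U r)=True r=True (s U p)=True
s_1={p,s}: ((!s U !p) U ((p U r) U (s U p)))=True (!s U !p)=False !s=False s=True !p=False p=True ((p U r) U (s U p))=True (p U r)=True r=False (s U p)=True
s_2={p,r}: ((!s U !p) U ((p U r) U (s U p)))=True (!s U !p)=False !s=True s=False !p=False p=True ((p U r) U (s U p))=True (p U r)=True r=True (s U p)=True
s_3={p,q}: ((!s U !p) U ((p U r) U (s U p)))=True (!s U !p)=False !s=True s=False !p=False p=True ((p U r) U (s U p))=True (p U r)=False r=False (s U p)=True
s_4={p}: ((!s U !p) U ((p U r) U (s U p)))=True (!s U !p)=False !s=True s=False !p=False p=True ((p U r) U (s U p))=True (p U r)=False r=False (s U p)=True
Evaluating at position 2: result = True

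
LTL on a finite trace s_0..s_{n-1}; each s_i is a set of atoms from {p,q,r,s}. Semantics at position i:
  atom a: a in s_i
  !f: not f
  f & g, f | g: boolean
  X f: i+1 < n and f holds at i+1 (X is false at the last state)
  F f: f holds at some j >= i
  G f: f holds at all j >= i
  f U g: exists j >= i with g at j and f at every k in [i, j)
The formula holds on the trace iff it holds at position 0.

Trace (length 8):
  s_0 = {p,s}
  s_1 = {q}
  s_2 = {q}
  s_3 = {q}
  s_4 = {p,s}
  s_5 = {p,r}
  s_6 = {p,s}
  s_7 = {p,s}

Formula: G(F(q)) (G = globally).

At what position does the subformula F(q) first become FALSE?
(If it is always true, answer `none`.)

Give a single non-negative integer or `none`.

Answer: 4

Derivation:
s_0={p,s}: F(q)=True q=False
s_1={q}: F(q)=True q=True
s_2={q}: F(q)=True q=True
s_3={q}: F(q)=True q=True
s_4={p,s}: F(q)=False q=False
s_5={p,r}: F(q)=False q=False
s_6={p,s}: F(q)=False q=False
s_7={p,s}: F(q)=False q=False
G(F(q)) holds globally = False
First violation at position 4.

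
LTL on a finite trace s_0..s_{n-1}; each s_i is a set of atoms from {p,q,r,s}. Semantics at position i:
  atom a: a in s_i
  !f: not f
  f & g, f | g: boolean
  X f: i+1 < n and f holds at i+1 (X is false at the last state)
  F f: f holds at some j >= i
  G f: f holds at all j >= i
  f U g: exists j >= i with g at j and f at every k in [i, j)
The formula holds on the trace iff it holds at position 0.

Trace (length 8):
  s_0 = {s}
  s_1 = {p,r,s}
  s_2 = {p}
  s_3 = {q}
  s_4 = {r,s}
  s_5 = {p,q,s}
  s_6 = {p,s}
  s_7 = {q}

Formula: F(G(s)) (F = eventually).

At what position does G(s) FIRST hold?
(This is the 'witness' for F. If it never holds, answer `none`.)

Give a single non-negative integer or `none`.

s_0={s}: G(s)=False s=True
s_1={p,r,s}: G(s)=False s=True
s_2={p}: G(s)=False s=False
s_3={q}: G(s)=False s=False
s_4={r,s}: G(s)=False s=True
s_5={p,q,s}: G(s)=False s=True
s_6={p,s}: G(s)=False s=True
s_7={q}: G(s)=False s=False
F(G(s)) does not hold (no witness exists).

Answer: none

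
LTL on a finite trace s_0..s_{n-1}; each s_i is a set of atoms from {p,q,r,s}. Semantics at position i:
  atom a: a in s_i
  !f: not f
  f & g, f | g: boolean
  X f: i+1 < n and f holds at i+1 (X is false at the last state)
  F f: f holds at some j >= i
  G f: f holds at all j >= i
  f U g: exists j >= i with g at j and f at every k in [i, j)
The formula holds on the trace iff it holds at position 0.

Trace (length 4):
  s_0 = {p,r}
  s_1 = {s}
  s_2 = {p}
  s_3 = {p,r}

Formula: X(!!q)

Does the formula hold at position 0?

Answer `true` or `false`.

Answer: false

Derivation:
s_0={p,r}: X(!!q)=False !!q=False !q=True q=False
s_1={s}: X(!!q)=False !!q=False !q=True q=False
s_2={p}: X(!!q)=False !!q=False !q=True q=False
s_3={p,r}: X(!!q)=False !!q=False !q=True q=False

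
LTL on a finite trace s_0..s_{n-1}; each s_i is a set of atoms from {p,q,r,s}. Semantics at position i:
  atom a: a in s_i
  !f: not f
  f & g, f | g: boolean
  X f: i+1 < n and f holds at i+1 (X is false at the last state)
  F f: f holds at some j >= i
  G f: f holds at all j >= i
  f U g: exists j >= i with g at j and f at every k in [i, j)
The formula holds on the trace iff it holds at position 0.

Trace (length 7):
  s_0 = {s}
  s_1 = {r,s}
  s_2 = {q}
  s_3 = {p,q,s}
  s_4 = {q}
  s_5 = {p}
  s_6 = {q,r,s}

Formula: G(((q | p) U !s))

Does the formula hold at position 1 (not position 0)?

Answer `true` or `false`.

Answer: false

Derivation:
s_0={s}: G(((q | p) U !s))=False ((q | p) U !s)=False (q | p)=False q=False p=False !s=False s=True
s_1={r,s}: G(((q | p) U !s))=False ((q | p) U !s)=False (q | p)=False q=False p=False !s=False s=True
s_2={q}: G(((q | p) U !s))=False ((q | p) U !s)=True (q | p)=True q=True p=False !s=True s=False
s_3={p,q,s}: G(((q | p) U !s))=False ((q | p) U !s)=True (q | p)=True q=True p=True !s=False s=True
s_4={q}: G(((q | p) U !s))=False ((q | p) U !s)=True (q | p)=True q=True p=False !s=True s=False
s_5={p}: G(((q | p) U !s))=False ((q | p) U !s)=True (q | p)=True q=False p=True !s=True s=False
s_6={q,r,s}: G(((q | p) U !s))=False ((q | p) U !s)=False (q | p)=True q=True p=False !s=False s=True
Evaluating at position 1: result = False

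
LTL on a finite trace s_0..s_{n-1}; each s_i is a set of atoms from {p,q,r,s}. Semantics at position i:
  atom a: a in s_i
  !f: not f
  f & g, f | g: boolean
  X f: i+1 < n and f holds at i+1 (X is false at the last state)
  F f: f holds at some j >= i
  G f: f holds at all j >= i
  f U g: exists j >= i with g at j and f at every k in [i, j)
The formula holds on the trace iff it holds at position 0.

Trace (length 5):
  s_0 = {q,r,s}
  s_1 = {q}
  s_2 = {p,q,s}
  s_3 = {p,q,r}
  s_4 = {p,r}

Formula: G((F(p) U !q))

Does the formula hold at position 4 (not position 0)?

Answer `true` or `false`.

Answer: true

Derivation:
s_0={q,r,s}: G((F(p) U !q))=True (F(p) U !q)=True F(p)=True p=False !q=False q=True
s_1={q}: G((F(p) U !q))=True (F(p) U !q)=True F(p)=True p=False !q=False q=True
s_2={p,q,s}: G((F(p) U !q))=True (F(p) U !q)=True F(p)=True p=True !q=False q=True
s_3={p,q,r}: G((F(p) U !q))=True (F(p) U !q)=True F(p)=True p=True !q=False q=True
s_4={p,r}: G((F(p) U !q))=True (F(p) U !q)=True F(p)=True p=True !q=True q=False
Evaluating at position 4: result = True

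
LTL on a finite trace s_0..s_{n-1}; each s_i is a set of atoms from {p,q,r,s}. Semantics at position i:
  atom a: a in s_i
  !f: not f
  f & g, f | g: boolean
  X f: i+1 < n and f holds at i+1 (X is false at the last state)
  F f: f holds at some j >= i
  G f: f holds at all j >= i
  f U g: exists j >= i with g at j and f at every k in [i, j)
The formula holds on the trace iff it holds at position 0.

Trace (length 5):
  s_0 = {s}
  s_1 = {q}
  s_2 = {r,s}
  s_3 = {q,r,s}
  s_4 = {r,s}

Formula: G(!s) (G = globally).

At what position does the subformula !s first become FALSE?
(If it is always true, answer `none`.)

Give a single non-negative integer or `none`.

Answer: 0

Derivation:
s_0={s}: !s=False s=True
s_1={q}: !s=True s=False
s_2={r,s}: !s=False s=True
s_3={q,r,s}: !s=False s=True
s_4={r,s}: !s=False s=True
G(!s) holds globally = False
First violation at position 0.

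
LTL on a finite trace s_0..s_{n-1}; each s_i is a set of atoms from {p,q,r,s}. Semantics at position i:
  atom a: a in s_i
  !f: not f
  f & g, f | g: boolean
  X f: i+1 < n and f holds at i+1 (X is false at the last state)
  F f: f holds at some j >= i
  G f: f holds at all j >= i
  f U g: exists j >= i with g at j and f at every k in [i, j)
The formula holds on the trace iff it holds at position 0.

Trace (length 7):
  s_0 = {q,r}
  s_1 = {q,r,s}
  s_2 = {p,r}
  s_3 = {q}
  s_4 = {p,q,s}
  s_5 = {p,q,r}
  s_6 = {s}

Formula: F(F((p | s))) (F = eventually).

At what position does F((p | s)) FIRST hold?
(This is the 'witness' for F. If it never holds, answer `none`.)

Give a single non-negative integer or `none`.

Answer: 0

Derivation:
s_0={q,r}: F((p | s))=True (p | s)=False p=False s=False
s_1={q,r,s}: F((p | s))=True (p | s)=True p=False s=True
s_2={p,r}: F((p | s))=True (p | s)=True p=True s=False
s_3={q}: F((p | s))=True (p | s)=False p=False s=False
s_4={p,q,s}: F((p | s))=True (p | s)=True p=True s=True
s_5={p,q,r}: F((p | s))=True (p | s)=True p=True s=False
s_6={s}: F((p | s))=True (p | s)=True p=False s=True
F(F((p | s))) holds; first witness at position 0.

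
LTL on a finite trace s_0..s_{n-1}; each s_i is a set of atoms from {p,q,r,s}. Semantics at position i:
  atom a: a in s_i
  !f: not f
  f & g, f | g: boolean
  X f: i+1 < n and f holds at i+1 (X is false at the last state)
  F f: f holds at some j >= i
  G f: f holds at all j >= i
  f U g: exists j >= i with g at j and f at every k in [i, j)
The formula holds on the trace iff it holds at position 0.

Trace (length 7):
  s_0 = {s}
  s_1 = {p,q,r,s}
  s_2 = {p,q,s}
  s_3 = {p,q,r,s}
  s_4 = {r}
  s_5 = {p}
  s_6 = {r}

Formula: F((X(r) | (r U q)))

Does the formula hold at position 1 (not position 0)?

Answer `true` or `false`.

s_0={s}: F((X(r) | (r U q)))=True (X(r) | (r U q))=True X(r)=True r=False (r U q)=False q=False
s_1={p,q,r,s}: F((X(r) | (r U q)))=True (X(r) | (r U q))=True X(r)=False r=True (r U q)=True q=True
s_2={p,q,s}: F((X(r) | (r U q)))=True (X(r) | (r U q))=True X(r)=True r=False (r U q)=True q=True
s_3={p,q,r,s}: F((X(r) | (r U q)))=True (X(r) | (r U q))=True X(r)=True r=True (r U q)=True q=True
s_4={r}: F((X(r) | (r U q)))=True (X(r) | (r U q))=False X(r)=False r=True (r U q)=False q=False
s_5={p}: F((X(r) | (r U q)))=True (X(r) | (r U q))=True X(r)=True r=False (r U q)=False q=False
s_6={r}: F((X(r) | (r U q)))=False (X(r) | (r U q))=False X(r)=False r=True (r U q)=False q=False
Evaluating at position 1: result = True

Answer: true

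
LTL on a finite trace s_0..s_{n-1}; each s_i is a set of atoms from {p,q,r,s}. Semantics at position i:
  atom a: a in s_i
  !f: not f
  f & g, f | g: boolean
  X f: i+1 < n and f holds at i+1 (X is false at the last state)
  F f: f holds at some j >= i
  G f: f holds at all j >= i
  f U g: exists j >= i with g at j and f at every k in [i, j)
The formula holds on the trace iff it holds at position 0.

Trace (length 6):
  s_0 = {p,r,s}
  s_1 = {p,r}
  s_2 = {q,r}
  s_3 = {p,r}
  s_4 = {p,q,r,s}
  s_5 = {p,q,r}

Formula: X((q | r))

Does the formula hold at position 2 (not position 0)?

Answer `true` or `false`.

s_0={p,r,s}: X((q | r))=True (q | r)=True q=False r=True
s_1={p,r}: X((q | r))=True (q | r)=True q=False r=True
s_2={q,r}: X((q | r))=True (q | r)=True q=True r=True
s_3={p,r}: X((q | r))=True (q | r)=True q=False r=True
s_4={p,q,r,s}: X((q | r))=True (q | r)=True q=True r=True
s_5={p,q,r}: X((q | r))=False (q | r)=True q=True r=True
Evaluating at position 2: result = True

Answer: true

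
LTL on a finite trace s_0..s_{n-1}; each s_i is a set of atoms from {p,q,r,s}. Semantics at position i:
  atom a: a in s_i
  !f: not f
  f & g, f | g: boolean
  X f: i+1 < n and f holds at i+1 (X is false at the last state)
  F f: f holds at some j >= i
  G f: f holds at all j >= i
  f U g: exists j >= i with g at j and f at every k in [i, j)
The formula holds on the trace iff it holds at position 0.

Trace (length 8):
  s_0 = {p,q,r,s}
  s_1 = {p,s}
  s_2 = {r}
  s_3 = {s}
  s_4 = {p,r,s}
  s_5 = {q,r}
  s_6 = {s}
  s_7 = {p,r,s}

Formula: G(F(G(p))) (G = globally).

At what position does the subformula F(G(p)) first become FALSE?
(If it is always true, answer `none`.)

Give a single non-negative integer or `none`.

s_0={p,q,r,s}: F(G(p))=True G(p)=False p=True
s_1={p,s}: F(G(p))=True G(p)=False p=True
s_2={r}: F(G(p))=True G(p)=False p=False
s_3={s}: F(G(p))=True G(p)=False p=False
s_4={p,r,s}: F(G(p))=True G(p)=False p=True
s_5={q,r}: F(G(p))=True G(p)=False p=False
s_6={s}: F(G(p))=True G(p)=False p=False
s_7={p,r,s}: F(G(p))=True G(p)=True p=True
G(F(G(p))) holds globally = True
No violation — formula holds at every position.

Answer: none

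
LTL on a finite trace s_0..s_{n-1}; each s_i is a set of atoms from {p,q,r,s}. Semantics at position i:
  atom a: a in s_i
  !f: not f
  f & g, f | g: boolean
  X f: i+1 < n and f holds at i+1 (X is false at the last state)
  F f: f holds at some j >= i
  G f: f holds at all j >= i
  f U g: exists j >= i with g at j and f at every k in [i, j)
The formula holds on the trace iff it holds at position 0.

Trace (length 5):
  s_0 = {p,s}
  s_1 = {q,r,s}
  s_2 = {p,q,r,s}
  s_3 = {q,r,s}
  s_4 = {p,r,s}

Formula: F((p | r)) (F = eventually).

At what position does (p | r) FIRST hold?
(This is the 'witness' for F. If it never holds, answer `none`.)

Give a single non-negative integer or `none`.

s_0={p,s}: (p | r)=True p=True r=False
s_1={q,r,s}: (p | r)=True p=False r=True
s_2={p,q,r,s}: (p | r)=True p=True r=True
s_3={q,r,s}: (p | r)=True p=False r=True
s_4={p,r,s}: (p | r)=True p=True r=True
F((p | r)) holds; first witness at position 0.

Answer: 0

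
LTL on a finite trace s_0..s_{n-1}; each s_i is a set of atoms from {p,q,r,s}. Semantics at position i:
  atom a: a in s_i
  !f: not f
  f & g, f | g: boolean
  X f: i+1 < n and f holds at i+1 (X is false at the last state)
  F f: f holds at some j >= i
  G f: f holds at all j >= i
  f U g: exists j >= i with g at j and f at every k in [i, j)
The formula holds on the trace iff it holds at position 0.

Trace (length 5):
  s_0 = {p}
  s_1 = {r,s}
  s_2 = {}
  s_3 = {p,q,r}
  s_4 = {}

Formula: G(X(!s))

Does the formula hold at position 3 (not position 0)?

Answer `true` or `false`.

s_0={p}: G(X(!s))=False X(!s)=False !s=True s=False
s_1={r,s}: G(X(!s))=False X(!s)=True !s=False s=True
s_2={}: G(X(!s))=False X(!s)=True !s=True s=False
s_3={p,q,r}: G(X(!s))=False X(!s)=True !s=True s=False
s_4={}: G(X(!s))=False X(!s)=False !s=True s=False
Evaluating at position 3: result = False

Answer: false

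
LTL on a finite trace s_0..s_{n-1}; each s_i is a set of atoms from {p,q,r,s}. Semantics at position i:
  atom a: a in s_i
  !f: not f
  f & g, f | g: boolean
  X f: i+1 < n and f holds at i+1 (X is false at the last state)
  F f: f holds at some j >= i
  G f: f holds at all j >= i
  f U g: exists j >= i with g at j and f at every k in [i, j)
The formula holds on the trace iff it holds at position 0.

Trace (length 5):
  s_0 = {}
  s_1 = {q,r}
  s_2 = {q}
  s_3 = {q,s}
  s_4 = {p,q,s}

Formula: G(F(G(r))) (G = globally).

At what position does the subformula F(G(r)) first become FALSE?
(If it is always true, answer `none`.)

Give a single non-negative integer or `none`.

Answer: 0

Derivation:
s_0={}: F(G(r))=False G(r)=False r=False
s_1={q,r}: F(G(r))=False G(r)=False r=True
s_2={q}: F(G(r))=False G(r)=False r=False
s_3={q,s}: F(G(r))=False G(r)=False r=False
s_4={p,q,s}: F(G(r))=False G(r)=False r=False
G(F(G(r))) holds globally = False
First violation at position 0.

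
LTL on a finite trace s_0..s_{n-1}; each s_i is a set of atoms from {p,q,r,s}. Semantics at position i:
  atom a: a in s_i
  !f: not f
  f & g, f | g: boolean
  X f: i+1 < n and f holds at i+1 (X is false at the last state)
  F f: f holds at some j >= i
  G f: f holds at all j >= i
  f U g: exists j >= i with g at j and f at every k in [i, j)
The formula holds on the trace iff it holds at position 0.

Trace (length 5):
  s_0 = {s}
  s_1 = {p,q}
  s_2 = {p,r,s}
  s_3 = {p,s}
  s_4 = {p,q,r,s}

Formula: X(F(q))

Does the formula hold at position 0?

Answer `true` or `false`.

Answer: true

Derivation:
s_0={s}: X(F(q))=True F(q)=True q=False
s_1={p,q}: X(F(q))=True F(q)=True q=True
s_2={p,r,s}: X(F(q))=True F(q)=True q=False
s_3={p,s}: X(F(q))=True F(q)=True q=False
s_4={p,q,r,s}: X(F(q))=False F(q)=True q=True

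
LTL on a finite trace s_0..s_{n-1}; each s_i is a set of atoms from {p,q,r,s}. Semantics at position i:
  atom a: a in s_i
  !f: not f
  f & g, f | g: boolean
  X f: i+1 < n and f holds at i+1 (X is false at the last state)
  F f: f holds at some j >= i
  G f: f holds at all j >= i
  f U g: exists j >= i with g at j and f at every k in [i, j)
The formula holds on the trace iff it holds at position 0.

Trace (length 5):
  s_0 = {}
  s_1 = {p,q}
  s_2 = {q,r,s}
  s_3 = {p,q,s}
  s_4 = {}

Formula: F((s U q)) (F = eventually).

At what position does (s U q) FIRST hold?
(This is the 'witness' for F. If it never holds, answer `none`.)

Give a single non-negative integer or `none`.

s_0={}: (s U q)=False s=False q=False
s_1={p,q}: (s U q)=True s=False q=True
s_2={q,r,s}: (s U q)=True s=True q=True
s_3={p,q,s}: (s U q)=True s=True q=True
s_4={}: (s U q)=False s=False q=False
F((s U q)) holds; first witness at position 1.

Answer: 1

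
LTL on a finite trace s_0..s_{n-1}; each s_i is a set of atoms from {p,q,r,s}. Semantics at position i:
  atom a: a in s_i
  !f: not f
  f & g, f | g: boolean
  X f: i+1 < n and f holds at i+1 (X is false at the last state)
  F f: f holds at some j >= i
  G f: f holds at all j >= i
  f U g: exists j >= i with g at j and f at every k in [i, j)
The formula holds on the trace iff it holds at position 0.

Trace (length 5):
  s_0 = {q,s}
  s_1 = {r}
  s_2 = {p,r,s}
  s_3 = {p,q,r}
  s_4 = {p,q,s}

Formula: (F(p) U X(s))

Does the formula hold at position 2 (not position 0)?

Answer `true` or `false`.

s_0={q,s}: (F(p) U X(s))=True F(p)=True p=False X(s)=False s=True
s_1={r}: (F(p) U X(s))=True F(p)=True p=False X(s)=True s=False
s_2={p,r,s}: (F(p) U X(s))=True F(p)=True p=True X(s)=False s=True
s_3={p,q,r}: (F(p) U X(s))=True F(p)=True p=True X(s)=True s=False
s_4={p,q,s}: (F(p) U X(s))=False F(p)=True p=True X(s)=False s=True
Evaluating at position 2: result = True

Answer: true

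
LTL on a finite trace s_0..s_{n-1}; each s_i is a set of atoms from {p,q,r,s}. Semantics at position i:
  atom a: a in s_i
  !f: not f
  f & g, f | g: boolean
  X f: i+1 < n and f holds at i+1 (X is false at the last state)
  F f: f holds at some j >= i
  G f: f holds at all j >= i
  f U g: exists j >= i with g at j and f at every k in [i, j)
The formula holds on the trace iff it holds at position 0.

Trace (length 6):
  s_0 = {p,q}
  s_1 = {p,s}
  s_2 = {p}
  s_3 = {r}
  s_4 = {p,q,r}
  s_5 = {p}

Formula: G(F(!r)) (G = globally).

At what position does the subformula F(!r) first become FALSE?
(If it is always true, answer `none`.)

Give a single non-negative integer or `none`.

s_0={p,q}: F(!r)=True !r=True r=False
s_1={p,s}: F(!r)=True !r=True r=False
s_2={p}: F(!r)=True !r=True r=False
s_3={r}: F(!r)=True !r=False r=True
s_4={p,q,r}: F(!r)=True !r=False r=True
s_5={p}: F(!r)=True !r=True r=False
G(F(!r)) holds globally = True
No violation — formula holds at every position.

Answer: none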